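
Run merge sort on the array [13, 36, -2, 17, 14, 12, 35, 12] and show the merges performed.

Divide and conquer:
  Merge [13] + [36] -> [13, 36]
  Merge [-2] + [17] -> [-2, 17]
  Merge [13, 36] + [-2, 17] -> [-2, 13, 17, 36]
  Merge [14] + [12] -> [12, 14]
  Merge [35] + [12] -> [12, 35]
  Merge [12, 14] + [12, 35] -> [12, 12, 14, 35]
  Merge [-2, 13, 17, 36] + [12, 12, 14, 35] -> [-2, 12, 12, 13, 14, 17, 35, 36]


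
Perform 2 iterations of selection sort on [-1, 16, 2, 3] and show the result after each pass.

Pass 1: Select minimum -1 at index 0, swap -> [-1, 16, 2, 3]
Pass 2: Select minimum 2 at index 2, swap -> [-1, 2, 16, 3]


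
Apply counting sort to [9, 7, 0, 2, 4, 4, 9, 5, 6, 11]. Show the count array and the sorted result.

Count array: [1, 0, 1, 0, 2, 1, 1, 1, 0, 2, 0, 1]
(count[i] = number of elements equal to i)
Cumulative count: [1, 1, 2, 2, 4, 5, 6, 7, 7, 9, 9, 10]
Sorted: [0, 2, 4, 4, 5, 6, 7, 9, 9, 11]


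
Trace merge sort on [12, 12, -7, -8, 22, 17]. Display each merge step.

Divide and conquer:
  Merge [12] + [-7] -> [-7, 12]
  Merge [12] + [-7, 12] -> [-7, 12, 12]
  Merge [22] + [17] -> [17, 22]
  Merge [-8] + [17, 22] -> [-8, 17, 22]
  Merge [-7, 12, 12] + [-8, 17, 22] -> [-8, -7, 12, 12, 17, 22]


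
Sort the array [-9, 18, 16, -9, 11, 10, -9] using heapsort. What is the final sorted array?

Build heap: [18, 11, 16, -9, -9, 10, -9]
Extract 18: [16, 11, 10, -9, -9, -9, 18]
Extract 16: [11, -9, 10, -9, -9, 16, 18]
Extract 11: [10, -9, -9, -9, 11, 16, 18]
Extract 10: [-9, -9, -9, 10, 11, 16, 18]
Extract -9: [-9, -9, -9, 10, 11, 16, 18]
Extract -9: [-9, -9, -9, 10, 11, 16, 18]


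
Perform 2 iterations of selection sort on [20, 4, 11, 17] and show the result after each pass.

Pass 1: Select minimum 4 at index 1, swap -> [4, 20, 11, 17]
Pass 2: Select minimum 11 at index 2, swap -> [4, 11, 20, 17]


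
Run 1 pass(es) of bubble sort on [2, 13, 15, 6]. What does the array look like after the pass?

After pass 1: [2, 13, 6, 15] (1 swaps)
Total swaps: 1


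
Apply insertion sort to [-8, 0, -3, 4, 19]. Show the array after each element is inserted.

First element -8 is already 'sorted'
Insert 0: shifted 0 elements -> [-8, 0, -3, 4, 19]
Insert -3: shifted 1 elements -> [-8, -3, 0, 4, 19]
Insert 4: shifted 0 elements -> [-8, -3, 0, 4, 19]
Insert 19: shifted 0 elements -> [-8, -3, 0, 4, 19]


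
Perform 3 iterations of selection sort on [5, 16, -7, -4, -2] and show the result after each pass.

Pass 1: Select minimum -7 at index 2, swap -> [-7, 16, 5, -4, -2]
Pass 2: Select minimum -4 at index 3, swap -> [-7, -4, 5, 16, -2]
Pass 3: Select minimum -2 at index 4, swap -> [-7, -4, -2, 16, 5]


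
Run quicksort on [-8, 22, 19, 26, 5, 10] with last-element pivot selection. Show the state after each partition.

Partition 1: pivot=10 at index 2 -> [-8, 5, 10, 26, 22, 19]
Partition 2: pivot=5 at index 1 -> [-8, 5, 10, 26, 22, 19]
Partition 3: pivot=19 at index 3 -> [-8, 5, 10, 19, 22, 26]
Partition 4: pivot=26 at index 5 -> [-8, 5, 10, 19, 22, 26]


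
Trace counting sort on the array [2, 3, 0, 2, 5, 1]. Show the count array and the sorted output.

Count array: [1, 1, 2, 1, 0, 1]
(count[i] = number of elements equal to i)
Cumulative count: [1, 2, 4, 5, 5, 6]
Sorted: [0, 1, 2, 2, 3, 5]


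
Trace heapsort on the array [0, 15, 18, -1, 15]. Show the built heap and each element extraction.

Build heap: [18, 15, 0, -1, 15]
Extract 18: [15, 15, 0, -1, 18]
Extract 15: [15, -1, 0, 15, 18]
Extract 15: [0, -1, 15, 15, 18]
Extract 0: [-1, 0, 15, 15, 18]


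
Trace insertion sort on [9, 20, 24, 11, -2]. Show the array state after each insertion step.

First element 9 is already 'sorted'
Insert 20: shifted 0 elements -> [9, 20, 24, 11, -2]
Insert 24: shifted 0 elements -> [9, 20, 24, 11, -2]
Insert 11: shifted 2 elements -> [9, 11, 20, 24, -2]
Insert -2: shifted 4 elements -> [-2, 9, 11, 20, 24]


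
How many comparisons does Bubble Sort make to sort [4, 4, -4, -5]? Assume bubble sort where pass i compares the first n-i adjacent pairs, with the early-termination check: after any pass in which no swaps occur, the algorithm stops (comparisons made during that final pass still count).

Pass 1: compare adjacent pairs (0,1)..(2,3) = 3 comparison(s), 2 swap(s) -> [4, -4, -5, 4]
Pass 2: compare adjacent pairs (0,1)..(1,2) = 2 comparison(s), 2 swap(s) -> [-4, -5, 4, 4]
Pass 3: compare adjacent pairs (0,1)..(0,1) = 1 comparison(s), 1 swap(s) -> [-5, -4, 4, 4]
Every pass made at least one swap, so all n-1 passes run.
Total comparisons: 3 + 2 + 1 = 6


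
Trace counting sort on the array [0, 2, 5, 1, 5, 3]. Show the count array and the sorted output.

Count array: [1, 1, 1, 1, 0, 2]
(count[i] = number of elements equal to i)
Cumulative count: [1, 2, 3, 4, 4, 6]
Sorted: [0, 1, 2, 3, 5, 5]


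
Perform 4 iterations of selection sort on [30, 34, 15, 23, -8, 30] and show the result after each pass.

Pass 1: Select minimum -8 at index 4, swap -> [-8, 34, 15, 23, 30, 30]
Pass 2: Select minimum 15 at index 2, swap -> [-8, 15, 34, 23, 30, 30]
Pass 3: Select minimum 23 at index 3, swap -> [-8, 15, 23, 34, 30, 30]
Pass 4: Select minimum 30 at index 4, swap -> [-8, 15, 23, 30, 34, 30]


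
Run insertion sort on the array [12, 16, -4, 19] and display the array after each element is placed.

First element 12 is already 'sorted'
Insert 16: shifted 0 elements -> [12, 16, -4, 19]
Insert -4: shifted 2 elements -> [-4, 12, 16, 19]
Insert 19: shifted 0 elements -> [-4, 12, 16, 19]


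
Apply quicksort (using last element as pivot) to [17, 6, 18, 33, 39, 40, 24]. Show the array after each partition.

Partition 1: pivot=24 at index 3 -> [17, 6, 18, 24, 39, 40, 33]
Partition 2: pivot=18 at index 2 -> [17, 6, 18, 24, 39, 40, 33]
Partition 3: pivot=6 at index 0 -> [6, 17, 18, 24, 39, 40, 33]
Partition 4: pivot=33 at index 4 -> [6, 17, 18, 24, 33, 40, 39]
Partition 5: pivot=39 at index 5 -> [6, 17, 18, 24, 33, 39, 40]


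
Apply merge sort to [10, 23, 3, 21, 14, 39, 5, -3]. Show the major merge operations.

Divide and conquer:
  Merge [10] + [23] -> [10, 23]
  Merge [3] + [21] -> [3, 21]
  Merge [10, 23] + [3, 21] -> [3, 10, 21, 23]
  Merge [14] + [39] -> [14, 39]
  Merge [5] + [-3] -> [-3, 5]
  Merge [14, 39] + [-3, 5] -> [-3, 5, 14, 39]
  Merge [3, 10, 21, 23] + [-3, 5, 14, 39] -> [-3, 3, 5, 10, 14, 21, 23, 39]


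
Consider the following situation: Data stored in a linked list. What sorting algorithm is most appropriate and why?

Best choice: Merge sort
Reason: Merge sort doesn't require random access; can be done in O(1) extra space for linked lists


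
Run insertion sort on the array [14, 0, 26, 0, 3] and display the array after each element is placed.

First element 14 is already 'sorted'
Insert 0: shifted 1 elements -> [0, 14, 26, 0, 3]
Insert 26: shifted 0 elements -> [0, 14, 26, 0, 3]
Insert 0: shifted 2 elements -> [0, 0, 14, 26, 3]
Insert 3: shifted 2 elements -> [0, 0, 3, 14, 26]


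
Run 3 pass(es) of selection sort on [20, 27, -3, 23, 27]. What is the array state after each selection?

Pass 1: Select minimum -3 at index 2, swap -> [-3, 27, 20, 23, 27]
Pass 2: Select minimum 20 at index 2, swap -> [-3, 20, 27, 23, 27]
Pass 3: Select minimum 23 at index 3, swap -> [-3, 20, 23, 27, 27]


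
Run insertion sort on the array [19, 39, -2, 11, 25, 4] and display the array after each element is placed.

First element 19 is already 'sorted'
Insert 39: shifted 0 elements -> [19, 39, -2, 11, 25, 4]
Insert -2: shifted 2 elements -> [-2, 19, 39, 11, 25, 4]
Insert 11: shifted 2 elements -> [-2, 11, 19, 39, 25, 4]
Insert 25: shifted 1 elements -> [-2, 11, 19, 25, 39, 4]
Insert 4: shifted 4 elements -> [-2, 4, 11, 19, 25, 39]


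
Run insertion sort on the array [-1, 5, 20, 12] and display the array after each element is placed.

First element -1 is already 'sorted'
Insert 5: shifted 0 elements -> [-1, 5, 20, 12]
Insert 20: shifted 0 elements -> [-1, 5, 20, 12]
Insert 12: shifted 1 elements -> [-1, 5, 12, 20]


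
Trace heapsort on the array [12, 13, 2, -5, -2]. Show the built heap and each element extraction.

Build heap: [13, 12, 2, -5, -2]
Extract 13: [12, -2, 2, -5, 13]
Extract 12: [2, -2, -5, 12, 13]
Extract 2: [-2, -5, 2, 12, 13]
Extract -2: [-5, -2, 2, 12, 13]


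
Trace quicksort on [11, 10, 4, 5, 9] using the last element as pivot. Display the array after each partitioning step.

Partition 1: pivot=9 at index 2 -> [4, 5, 9, 10, 11]
Partition 2: pivot=5 at index 1 -> [4, 5, 9, 10, 11]
Partition 3: pivot=11 at index 4 -> [4, 5, 9, 10, 11]


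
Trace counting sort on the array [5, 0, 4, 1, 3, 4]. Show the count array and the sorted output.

Count array: [1, 1, 0, 1, 2, 1]
(count[i] = number of elements equal to i)
Cumulative count: [1, 2, 2, 3, 5, 6]
Sorted: [0, 1, 3, 4, 4, 5]


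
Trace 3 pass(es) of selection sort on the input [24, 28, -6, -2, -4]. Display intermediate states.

Pass 1: Select minimum -6 at index 2, swap -> [-6, 28, 24, -2, -4]
Pass 2: Select minimum -4 at index 4, swap -> [-6, -4, 24, -2, 28]
Pass 3: Select minimum -2 at index 3, swap -> [-6, -4, -2, 24, 28]


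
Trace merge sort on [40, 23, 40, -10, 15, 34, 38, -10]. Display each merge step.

Divide and conquer:
  Merge [40] + [23] -> [23, 40]
  Merge [40] + [-10] -> [-10, 40]
  Merge [23, 40] + [-10, 40] -> [-10, 23, 40, 40]
  Merge [15] + [34] -> [15, 34]
  Merge [38] + [-10] -> [-10, 38]
  Merge [15, 34] + [-10, 38] -> [-10, 15, 34, 38]
  Merge [-10, 23, 40, 40] + [-10, 15, 34, 38] -> [-10, -10, 15, 23, 34, 38, 40, 40]


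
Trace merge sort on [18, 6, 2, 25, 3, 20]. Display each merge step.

Divide and conquer:
  Merge [6] + [2] -> [2, 6]
  Merge [18] + [2, 6] -> [2, 6, 18]
  Merge [3] + [20] -> [3, 20]
  Merge [25] + [3, 20] -> [3, 20, 25]
  Merge [2, 6, 18] + [3, 20, 25] -> [2, 3, 6, 18, 20, 25]


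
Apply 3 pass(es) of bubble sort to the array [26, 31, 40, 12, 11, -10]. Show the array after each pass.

After pass 1: [26, 31, 12, 11, -10, 40] (3 swaps)
After pass 2: [26, 12, 11, -10, 31, 40] (3 swaps)
After pass 3: [12, 11, -10, 26, 31, 40] (3 swaps)
Total swaps: 9


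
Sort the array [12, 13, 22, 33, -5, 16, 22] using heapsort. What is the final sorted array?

Build heap: [33, 13, 22, 12, -5, 16, 22]
Extract 33: [22, 13, 22, 12, -5, 16, 33]
Extract 22: [22, 13, 16, 12, -5, 22, 33]
Extract 22: [16, 13, -5, 12, 22, 22, 33]
Extract 16: [13, 12, -5, 16, 22, 22, 33]
Extract 13: [12, -5, 13, 16, 22, 22, 33]
Extract 12: [-5, 12, 13, 16, 22, 22, 33]


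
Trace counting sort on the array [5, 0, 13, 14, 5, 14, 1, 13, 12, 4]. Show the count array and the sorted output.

Count array: [1, 1, 0, 0, 1, 2, 0, 0, 0, 0, 0, 0, 1, 2, 2]
(count[i] = number of elements equal to i)
Cumulative count: [1, 2, 2, 2, 3, 5, 5, 5, 5, 5, 5, 5, 6, 8, 10]
Sorted: [0, 1, 4, 5, 5, 12, 13, 13, 14, 14]


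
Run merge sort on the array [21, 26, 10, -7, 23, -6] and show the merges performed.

Divide and conquer:
  Merge [26] + [10] -> [10, 26]
  Merge [21] + [10, 26] -> [10, 21, 26]
  Merge [23] + [-6] -> [-6, 23]
  Merge [-7] + [-6, 23] -> [-7, -6, 23]
  Merge [10, 21, 26] + [-7, -6, 23] -> [-7, -6, 10, 21, 23, 26]


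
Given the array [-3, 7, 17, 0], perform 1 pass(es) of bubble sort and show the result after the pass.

After pass 1: [-3, 7, 0, 17] (1 swaps)
Total swaps: 1


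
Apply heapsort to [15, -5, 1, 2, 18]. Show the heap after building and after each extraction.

Build heap: [18, 15, 1, 2, -5]
Extract 18: [15, 2, 1, -5, 18]
Extract 15: [2, -5, 1, 15, 18]
Extract 2: [1, -5, 2, 15, 18]
Extract 1: [-5, 1, 2, 15, 18]


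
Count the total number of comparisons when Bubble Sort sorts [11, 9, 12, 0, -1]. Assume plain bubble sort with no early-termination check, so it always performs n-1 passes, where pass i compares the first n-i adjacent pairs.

Pass 1: compare adjacent pairs (0,1)..(3,4) = 4 comparison(s), 3 swap(s) -> [9, 11, 0, -1, 12]
Pass 2: compare adjacent pairs (0,1)..(2,3) = 3 comparison(s), 2 swap(s) -> [9, 0, -1, 11, 12]
Pass 3: compare adjacent pairs (0,1)..(1,2) = 2 comparison(s), 2 swap(s) -> [0, -1, 9, 11, 12]
Pass 4: compare adjacent pairs (0,1)..(0,1) = 1 comparison(s), 1 swap(s) -> [-1, 0, 9, 11, 12]
Total comparisons: 4 + 3 + 2 + 1 = 10


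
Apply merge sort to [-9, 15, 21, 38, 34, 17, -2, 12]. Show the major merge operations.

Divide and conquer:
  Merge [-9] + [15] -> [-9, 15]
  Merge [21] + [38] -> [21, 38]
  Merge [-9, 15] + [21, 38] -> [-9, 15, 21, 38]
  Merge [34] + [17] -> [17, 34]
  Merge [-2] + [12] -> [-2, 12]
  Merge [17, 34] + [-2, 12] -> [-2, 12, 17, 34]
  Merge [-9, 15, 21, 38] + [-2, 12, 17, 34] -> [-9, -2, 12, 15, 17, 21, 34, 38]


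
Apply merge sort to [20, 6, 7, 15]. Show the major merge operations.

Divide and conquer:
  Merge [20] + [6] -> [6, 20]
  Merge [7] + [15] -> [7, 15]
  Merge [6, 20] + [7, 15] -> [6, 7, 15, 20]


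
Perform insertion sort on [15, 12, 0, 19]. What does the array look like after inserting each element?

First element 15 is already 'sorted'
Insert 12: shifted 1 elements -> [12, 15, 0, 19]
Insert 0: shifted 2 elements -> [0, 12, 15, 19]
Insert 19: shifted 0 elements -> [0, 12, 15, 19]


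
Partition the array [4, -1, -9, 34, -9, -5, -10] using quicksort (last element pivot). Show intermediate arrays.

Partition 1: pivot=-10 at index 0 -> [-10, -1, -9, 34, -9, -5, 4]
Partition 2: pivot=4 at index 5 -> [-10, -1, -9, -9, -5, 4, 34]
Partition 3: pivot=-5 at index 3 -> [-10, -9, -9, -5, -1, 4, 34]
Partition 4: pivot=-9 at index 2 -> [-10, -9, -9, -5, -1, 4, 34]


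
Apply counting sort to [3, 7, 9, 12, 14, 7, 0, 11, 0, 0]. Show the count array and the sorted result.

Count array: [3, 0, 0, 1, 0, 0, 0, 2, 0, 1, 0, 1, 1, 0, 1]
(count[i] = number of elements equal to i)
Cumulative count: [3, 3, 3, 4, 4, 4, 4, 6, 6, 7, 7, 8, 9, 9, 10]
Sorted: [0, 0, 0, 3, 7, 7, 9, 11, 12, 14]


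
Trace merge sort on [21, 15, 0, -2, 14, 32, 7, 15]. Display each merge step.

Divide and conquer:
  Merge [21] + [15] -> [15, 21]
  Merge [0] + [-2] -> [-2, 0]
  Merge [15, 21] + [-2, 0] -> [-2, 0, 15, 21]
  Merge [14] + [32] -> [14, 32]
  Merge [7] + [15] -> [7, 15]
  Merge [14, 32] + [7, 15] -> [7, 14, 15, 32]
  Merge [-2, 0, 15, 21] + [7, 14, 15, 32] -> [-2, 0, 7, 14, 15, 15, 21, 32]


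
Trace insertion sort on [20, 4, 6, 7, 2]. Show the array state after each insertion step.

First element 20 is already 'sorted'
Insert 4: shifted 1 elements -> [4, 20, 6, 7, 2]
Insert 6: shifted 1 elements -> [4, 6, 20, 7, 2]
Insert 7: shifted 1 elements -> [4, 6, 7, 20, 2]
Insert 2: shifted 4 elements -> [2, 4, 6, 7, 20]


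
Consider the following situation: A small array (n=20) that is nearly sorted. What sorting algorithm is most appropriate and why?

Best choice: Insertion sort
Reason: Insertion sort is O(n) for nearly sorted arrays and has low overhead


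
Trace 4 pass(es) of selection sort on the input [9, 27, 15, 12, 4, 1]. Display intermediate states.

Pass 1: Select minimum 1 at index 5, swap -> [1, 27, 15, 12, 4, 9]
Pass 2: Select minimum 4 at index 4, swap -> [1, 4, 15, 12, 27, 9]
Pass 3: Select minimum 9 at index 5, swap -> [1, 4, 9, 12, 27, 15]
Pass 4: Select minimum 12 at index 3, swap -> [1, 4, 9, 12, 27, 15]


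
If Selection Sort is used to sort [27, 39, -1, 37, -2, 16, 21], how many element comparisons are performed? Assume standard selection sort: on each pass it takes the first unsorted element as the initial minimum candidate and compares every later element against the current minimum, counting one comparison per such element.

Pass 1: scan indices 1..6 for the minimum = 6 comparison(s); min is -2, place at index 0 -> [-2, 39, -1, 37, 27, 16, 21]
Pass 2: scan indices 2..6 for the minimum = 5 comparison(s); min is -1, place at index 1 -> [-2, -1, 39, 37, 27, 16, 21]
Pass 3: scan indices 3..6 for the minimum = 4 comparison(s); min is 16, place at index 2 -> [-2, -1, 16, 37, 27, 39, 21]
Pass 4: scan indices 4..6 for the minimum = 3 comparison(s); min is 21, place at index 3 -> [-2, -1, 16, 21, 27, 39, 37]
Pass 5: scan indices 5..6 for the minimum = 2 comparison(s); min is 27, place at index 4 -> [-2, -1, 16, 21, 27, 39, 37]
Pass 6: scan indices 6..6 for the minimum = 1 comparison(s); min is 37, place at index 5 -> [-2, -1, 16, 21, 27, 37, 39]
Selection sort always scans the whole unsorted suffix, so the count is (n-1) + (n-2) + ... + 1 = n(n-1)/2 = 7*6/2 = 21 regardless of the input order.
Total comparisons: 6 + 5 + 4 + 3 + 2 + 1 = 21


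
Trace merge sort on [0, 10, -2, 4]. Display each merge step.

Divide and conquer:
  Merge [0] + [10] -> [0, 10]
  Merge [-2] + [4] -> [-2, 4]
  Merge [0, 10] + [-2, 4] -> [-2, 0, 4, 10]


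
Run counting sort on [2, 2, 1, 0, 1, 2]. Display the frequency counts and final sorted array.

Count array: [1, 2, 3]
(count[i] = number of elements equal to i)
Cumulative count: [1, 3, 6]
Sorted: [0, 1, 1, 2, 2, 2]


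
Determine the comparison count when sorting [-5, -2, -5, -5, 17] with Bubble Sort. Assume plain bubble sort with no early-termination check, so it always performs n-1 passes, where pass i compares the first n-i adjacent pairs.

Pass 1: compare adjacent pairs (0,1)..(3,4) = 4 comparison(s), 2 swap(s) -> [-5, -5, -5, -2, 17]
Pass 2: compare adjacent pairs (0,1)..(2,3) = 3 comparison(s), 0 swap(s) -> [-5, -5, -5, -2, 17]
Pass 3: compare adjacent pairs (0,1)..(1,2) = 2 comparison(s), 0 swap(s) -> [-5, -5, -5, -2, 17]
Pass 4: compare adjacent pairs (0,1)..(0,1) = 1 comparison(s), 0 swap(s) -> [-5, -5, -5, -2, 17]
Total comparisons: 4 + 3 + 2 + 1 = 10


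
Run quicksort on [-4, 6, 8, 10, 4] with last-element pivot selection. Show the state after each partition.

Partition 1: pivot=4 at index 1 -> [-4, 4, 8, 10, 6]
Partition 2: pivot=6 at index 2 -> [-4, 4, 6, 10, 8]
Partition 3: pivot=8 at index 3 -> [-4, 4, 6, 8, 10]


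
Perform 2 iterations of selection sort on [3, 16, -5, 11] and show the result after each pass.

Pass 1: Select minimum -5 at index 2, swap -> [-5, 16, 3, 11]
Pass 2: Select minimum 3 at index 2, swap -> [-5, 3, 16, 11]


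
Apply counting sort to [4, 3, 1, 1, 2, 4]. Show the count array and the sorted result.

Count array: [0, 2, 1, 1, 2]
(count[i] = number of elements equal to i)
Cumulative count: [0, 2, 3, 4, 6]
Sorted: [1, 1, 2, 3, 4, 4]


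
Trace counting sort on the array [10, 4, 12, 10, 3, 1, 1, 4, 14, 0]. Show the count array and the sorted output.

Count array: [1, 2, 0, 1, 2, 0, 0, 0, 0, 0, 2, 0, 1, 0, 1]
(count[i] = number of elements equal to i)
Cumulative count: [1, 3, 3, 4, 6, 6, 6, 6, 6, 6, 8, 8, 9, 9, 10]
Sorted: [0, 1, 1, 3, 4, 4, 10, 10, 12, 14]


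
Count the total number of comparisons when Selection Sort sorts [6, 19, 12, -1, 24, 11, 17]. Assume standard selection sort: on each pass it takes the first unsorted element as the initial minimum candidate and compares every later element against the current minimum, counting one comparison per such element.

Pass 1: scan indices 1..6 for the minimum = 6 comparison(s); min is -1, place at index 0 -> [-1, 19, 12, 6, 24, 11, 17]
Pass 2: scan indices 2..6 for the minimum = 5 comparison(s); min is 6, place at index 1 -> [-1, 6, 12, 19, 24, 11, 17]
Pass 3: scan indices 3..6 for the minimum = 4 comparison(s); min is 11, place at index 2 -> [-1, 6, 11, 19, 24, 12, 17]
Pass 4: scan indices 4..6 for the minimum = 3 comparison(s); min is 12, place at index 3 -> [-1, 6, 11, 12, 24, 19, 17]
Pass 5: scan indices 5..6 for the minimum = 2 comparison(s); min is 17, place at index 4 -> [-1, 6, 11, 12, 17, 19, 24]
Pass 6: scan indices 6..6 for the minimum = 1 comparison(s); min is 19, place at index 5 -> [-1, 6, 11, 12, 17, 19, 24]
Selection sort always scans the whole unsorted suffix, so the count is (n-1) + (n-2) + ... + 1 = n(n-1)/2 = 7*6/2 = 21 regardless of the input order.
Total comparisons: 6 + 5 + 4 + 3 + 2 + 1 = 21


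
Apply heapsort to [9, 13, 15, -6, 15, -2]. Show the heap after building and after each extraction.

Build heap: [15, 13, 15, -6, 9, -2]
Extract 15: [15, 13, -2, -6, 9, 15]
Extract 15: [13, 9, -2, -6, 15, 15]
Extract 13: [9, -6, -2, 13, 15, 15]
Extract 9: [-2, -6, 9, 13, 15, 15]
Extract -2: [-6, -2, 9, 13, 15, 15]


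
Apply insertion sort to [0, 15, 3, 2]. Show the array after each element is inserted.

First element 0 is already 'sorted'
Insert 15: shifted 0 elements -> [0, 15, 3, 2]
Insert 3: shifted 1 elements -> [0, 3, 15, 2]
Insert 2: shifted 2 elements -> [0, 2, 3, 15]


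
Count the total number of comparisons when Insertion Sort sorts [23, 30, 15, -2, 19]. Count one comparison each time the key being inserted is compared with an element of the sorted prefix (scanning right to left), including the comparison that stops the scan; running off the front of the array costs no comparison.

Insert 30: 23 <= 30 (stop) = 1 comparison(s) -> [23, 30, 15, -2, 19]
Insert 15: 30 > 15 (shift), 23 > 15 (shift), reached front = 2 comparison(s) -> [15, 23, 30, -2, 19]
Insert -2: 30 > -2 (shift), 23 > -2 (shift), 15 > -2 (shift), reached front = 3 comparison(s) -> [-2, 15, 23, 30, 19]
Insert 19: 30 > 19 (shift), 23 > 19 (shift), 15 <= 19 (stop) = 3 comparison(s) -> [-2, 15, 19, 23, 30]
Total comparisons: 1 + 2 + 3 + 3 = 9


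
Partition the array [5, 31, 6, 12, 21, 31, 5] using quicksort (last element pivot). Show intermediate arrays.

Partition 1: pivot=5 at index 1 -> [5, 5, 6, 12, 21, 31, 31]
Partition 2: pivot=31 at index 6 -> [5, 5, 6, 12, 21, 31, 31]
Partition 3: pivot=31 at index 5 -> [5, 5, 6, 12, 21, 31, 31]
Partition 4: pivot=21 at index 4 -> [5, 5, 6, 12, 21, 31, 31]
Partition 5: pivot=12 at index 3 -> [5, 5, 6, 12, 21, 31, 31]


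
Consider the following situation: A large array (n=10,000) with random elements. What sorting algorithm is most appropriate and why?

Best choice: Quicksort or Mergesort
Reason: Both have O(n log n) average case; quicksort has lower constant factors


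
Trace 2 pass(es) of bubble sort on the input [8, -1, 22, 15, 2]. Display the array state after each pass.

After pass 1: [-1, 8, 15, 2, 22] (3 swaps)
After pass 2: [-1, 8, 2, 15, 22] (1 swaps)
Total swaps: 4


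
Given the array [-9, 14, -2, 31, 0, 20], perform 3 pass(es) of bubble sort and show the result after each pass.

After pass 1: [-9, -2, 14, 0, 20, 31] (3 swaps)
After pass 2: [-9, -2, 0, 14, 20, 31] (1 swaps)
After pass 3: [-9, -2, 0, 14, 20, 31] (0 swaps)
Total swaps: 4


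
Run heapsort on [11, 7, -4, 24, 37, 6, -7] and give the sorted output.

Build heap: [37, 24, 6, 11, 7, -4, -7]
Extract 37: [24, 11, 6, -7, 7, -4, 37]
Extract 24: [11, 7, 6, -7, -4, 24, 37]
Extract 11: [7, -4, 6, -7, 11, 24, 37]
Extract 7: [6, -4, -7, 7, 11, 24, 37]
Extract 6: [-4, -7, 6, 7, 11, 24, 37]
Extract -4: [-7, -4, 6, 7, 11, 24, 37]


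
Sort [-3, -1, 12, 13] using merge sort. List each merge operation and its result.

Divide and conquer:
  Merge [-3] + [-1] -> [-3, -1]
  Merge [12] + [13] -> [12, 13]
  Merge [-3, -1] + [12, 13] -> [-3, -1, 12, 13]


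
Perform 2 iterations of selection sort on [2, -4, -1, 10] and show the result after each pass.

Pass 1: Select minimum -4 at index 1, swap -> [-4, 2, -1, 10]
Pass 2: Select minimum -1 at index 2, swap -> [-4, -1, 2, 10]


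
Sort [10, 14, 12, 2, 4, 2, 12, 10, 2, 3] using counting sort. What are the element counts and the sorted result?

Count array: [0, 0, 3, 1, 1, 0, 0, 0, 0, 0, 2, 0, 2, 0, 1]
(count[i] = number of elements equal to i)
Cumulative count: [0, 0, 3, 4, 5, 5, 5, 5, 5, 5, 7, 7, 9, 9, 10]
Sorted: [2, 2, 2, 3, 4, 10, 10, 12, 12, 14]


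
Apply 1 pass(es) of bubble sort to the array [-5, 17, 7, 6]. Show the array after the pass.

After pass 1: [-5, 7, 6, 17] (2 swaps)
Total swaps: 2


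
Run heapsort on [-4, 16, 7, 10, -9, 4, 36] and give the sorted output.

Build heap: [36, 16, 7, 10, -9, 4, -4]
Extract 36: [16, 10, 7, -4, -9, 4, 36]
Extract 16: [10, 4, 7, -4, -9, 16, 36]
Extract 10: [7, 4, -9, -4, 10, 16, 36]
Extract 7: [4, -4, -9, 7, 10, 16, 36]
Extract 4: [-4, -9, 4, 7, 10, 16, 36]
Extract -4: [-9, -4, 4, 7, 10, 16, 36]


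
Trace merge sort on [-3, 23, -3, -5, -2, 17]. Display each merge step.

Divide and conquer:
  Merge [23] + [-3] -> [-3, 23]
  Merge [-3] + [-3, 23] -> [-3, -3, 23]
  Merge [-2] + [17] -> [-2, 17]
  Merge [-5] + [-2, 17] -> [-5, -2, 17]
  Merge [-3, -3, 23] + [-5, -2, 17] -> [-5, -3, -3, -2, 17, 23]


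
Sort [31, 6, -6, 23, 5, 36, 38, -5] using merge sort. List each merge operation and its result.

Divide and conquer:
  Merge [31] + [6] -> [6, 31]
  Merge [-6] + [23] -> [-6, 23]
  Merge [6, 31] + [-6, 23] -> [-6, 6, 23, 31]
  Merge [5] + [36] -> [5, 36]
  Merge [38] + [-5] -> [-5, 38]
  Merge [5, 36] + [-5, 38] -> [-5, 5, 36, 38]
  Merge [-6, 6, 23, 31] + [-5, 5, 36, 38] -> [-6, -5, 5, 6, 23, 31, 36, 38]


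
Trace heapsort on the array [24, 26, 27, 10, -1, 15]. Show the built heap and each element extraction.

Build heap: [27, 26, 24, 10, -1, 15]
Extract 27: [26, 15, 24, 10, -1, 27]
Extract 26: [24, 15, -1, 10, 26, 27]
Extract 24: [15, 10, -1, 24, 26, 27]
Extract 15: [10, -1, 15, 24, 26, 27]
Extract 10: [-1, 10, 15, 24, 26, 27]


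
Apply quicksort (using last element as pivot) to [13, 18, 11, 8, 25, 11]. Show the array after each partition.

Partition 1: pivot=11 at index 2 -> [11, 8, 11, 18, 25, 13]
Partition 2: pivot=8 at index 0 -> [8, 11, 11, 18, 25, 13]
Partition 3: pivot=13 at index 3 -> [8, 11, 11, 13, 25, 18]
Partition 4: pivot=18 at index 4 -> [8, 11, 11, 13, 18, 25]


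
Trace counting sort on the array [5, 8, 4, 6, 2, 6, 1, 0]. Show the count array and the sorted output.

Count array: [1, 1, 1, 0, 1, 1, 2, 0, 1]
(count[i] = number of elements equal to i)
Cumulative count: [1, 2, 3, 3, 4, 5, 7, 7, 8]
Sorted: [0, 1, 2, 4, 5, 6, 6, 8]


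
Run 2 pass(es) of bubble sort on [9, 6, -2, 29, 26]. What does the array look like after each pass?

After pass 1: [6, -2, 9, 26, 29] (3 swaps)
After pass 2: [-2, 6, 9, 26, 29] (1 swaps)
Total swaps: 4


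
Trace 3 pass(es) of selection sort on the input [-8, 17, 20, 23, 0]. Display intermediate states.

Pass 1: Select minimum -8 at index 0, swap -> [-8, 17, 20, 23, 0]
Pass 2: Select minimum 0 at index 4, swap -> [-8, 0, 20, 23, 17]
Pass 3: Select minimum 17 at index 4, swap -> [-8, 0, 17, 23, 20]


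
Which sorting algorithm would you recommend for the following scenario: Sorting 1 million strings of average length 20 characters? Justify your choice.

Best choice: MSD radix sort or Mergesort
Reason: MSD radix sort is a non-comparison sort that buckets the strings by successive character positions, running in time proportional to the total number of characters examined rather than O(n log n) string comparisons; mergesort is a stable O(n log n)-comparison alternative that works for arbitrary variable-length keys


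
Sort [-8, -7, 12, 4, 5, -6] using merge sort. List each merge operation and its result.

Divide and conquer:
  Merge [-7] + [12] -> [-7, 12]
  Merge [-8] + [-7, 12] -> [-8, -7, 12]
  Merge [5] + [-6] -> [-6, 5]
  Merge [4] + [-6, 5] -> [-6, 4, 5]
  Merge [-8, -7, 12] + [-6, 4, 5] -> [-8, -7, -6, 4, 5, 12]


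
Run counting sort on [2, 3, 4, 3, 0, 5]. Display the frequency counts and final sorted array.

Count array: [1, 0, 1, 2, 1, 1]
(count[i] = number of elements equal to i)
Cumulative count: [1, 1, 2, 4, 5, 6]
Sorted: [0, 2, 3, 3, 4, 5]


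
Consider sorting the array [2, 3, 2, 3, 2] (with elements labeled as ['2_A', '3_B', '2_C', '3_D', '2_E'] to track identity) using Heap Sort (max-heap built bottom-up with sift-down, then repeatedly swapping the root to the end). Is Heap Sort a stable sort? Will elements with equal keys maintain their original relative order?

Trace Heap Sort on the labeled array (the key is the number; the letter only tracks identity):
  Build max-heap: [3_B, 3_D, 2_C, 2_A, 2_E]
  Swap root 3_B to index 4, re-heapify first 4 -> [3_D, 2_E, 2_C, 2_A, 3_B]
  Swap root 3_D to index 3, re-heapify first 3 -> [2_A, 2_E, 2_C, 3_D, 3_B]
  Swap root 2_A to index 2, re-heapify first 2 -> [2_C, 2_E, 2_A, 3_D, 3_B]
  Swap root 2_C to index 1, re-heapify first 1 -> [2_E, 2_C, 2_A, 3_D, 3_B]
Final order: [2_E, 2_C, 2_A, 3_D, 3_B]
Equal keys:
  value 2: originally 2_A, 2_C, 2_E; after sorting 2_E, 2_C, 2_A -> order changed
  value 3: originally 3_B, 3_D; after sorting 3_D, 3_B -> order changed
Equal keys were reordered, so Heap Sort is not stable: heap construction and root-to-end swaps move elements without regard to the original order of equal keys. (One such input is enough; an unstable sort may happen to preserve order on other inputs, but it gives no guarantee.)
Answer: Not stable


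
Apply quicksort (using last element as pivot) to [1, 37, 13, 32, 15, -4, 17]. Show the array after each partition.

Partition 1: pivot=17 at index 4 -> [1, 13, 15, -4, 17, 32, 37]
Partition 2: pivot=-4 at index 0 -> [-4, 13, 15, 1, 17, 32, 37]
Partition 3: pivot=1 at index 1 -> [-4, 1, 15, 13, 17, 32, 37]
Partition 4: pivot=13 at index 2 -> [-4, 1, 13, 15, 17, 32, 37]
Partition 5: pivot=37 at index 6 -> [-4, 1, 13, 15, 17, 32, 37]


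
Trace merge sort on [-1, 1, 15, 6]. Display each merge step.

Divide and conquer:
  Merge [-1] + [1] -> [-1, 1]
  Merge [15] + [6] -> [6, 15]
  Merge [-1, 1] + [6, 15] -> [-1, 1, 6, 15]


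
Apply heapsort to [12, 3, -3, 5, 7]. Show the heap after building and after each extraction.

Build heap: [12, 7, -3, 5, 3]
Extract 12: [7, 5, -3, 3, 12]
Extract 7: [5, 3, -3, 7, 12]
Extract 5: [3, -3, 5, 7, 12]
Extract 3: [-3, 3, 5, 7, 12]


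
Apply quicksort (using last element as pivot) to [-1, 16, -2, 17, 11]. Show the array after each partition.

Partition 1: pivot=11 at index 2 -> [-1, -2, 11, 17, 16]
Partition 2: pivot=-2 at index 0 -> [-2, -1, 11, 17, 16]
Partition 3: pivot=16 at index 3 -> [-2, -1, 11, 16, 17]


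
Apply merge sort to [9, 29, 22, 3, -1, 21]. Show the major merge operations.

Divide and conquer:
  Merge [29] + [22] -> [22, 29]
  Merge [9] + [22, 29] -> [9, 22, 29]
  Merge [-1] + [21] -> [-1, 21]
  Merge [3] + [-1, 21] -> [-1, 3, 21]
  Merge [9, 22, 29] + [-1, 3, 21] -> [-1, 3, 9, 21, 22, 29]


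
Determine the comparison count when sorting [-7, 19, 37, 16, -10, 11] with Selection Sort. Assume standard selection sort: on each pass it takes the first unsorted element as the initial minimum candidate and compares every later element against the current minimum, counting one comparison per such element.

Pass 1: scan indices 1..5 for the minimum = 5 comparison(s); min is -10, place at index 0 -> [-10, 19, 37, 16, -7, 11]
Pass 2: scan indices 2..5 for the minimum = 4 comparison(s); min is -7, place at index 1 -> [-10, -7, 37, 16, 19, 11]
Pass 3: scan indices 3..5 for the minimum = 3 comparison(s); min is 11, place at index 2 -> [-10, -7, 11, 16, 19, 37]
Pass 4: scan indices 4..5 for the minimum = 2 comparison(s); min is 16, place at index 3 -> [-10, -7, 11, 16, 19, 37]
Pass 5: scan indices 5..5 for the minimum = 1 comparison(s); min is 19, place at index 4 -> [-10, -7, 11, 16, 19, 37]
Selection sort always scans the whole unsorted suffix, so the count is (n-1) + (n-2) + ... + 1 = n(n-1)/2 = 6*5/2 = 15 regardless of the input order.
Total comparisons: 5 + 4 + 3 + 2 + 1 = 15


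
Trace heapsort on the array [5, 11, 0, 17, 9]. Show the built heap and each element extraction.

Build heap: [17, 11, 0, 5, 9]
Extract 17: [11, 9, 0, 5, 17]
Extract 11: [9, 5, 0, 11, 17]
Extract 9: [5, 0, 9, 11, 17]
Extract 5: [0, 5, 9, 11, 17]


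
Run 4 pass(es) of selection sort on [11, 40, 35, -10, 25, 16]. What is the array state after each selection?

Pass 1: Select minimum -10 at index 3, swap -> [-10, 40, 35, 11, 25, 16]
Pass 2: Select minimum 11 at index 3, swap -> [-10, 11, 35, 40, 25, 16]
Pass 3: Select minimum 16 at index 5, swap -> [-10, 11, 16, 40, 25, 35]
Pass 4: Select minimum 25 at index 4, swap -> [-10, 11, 16, 25, 40, 35]


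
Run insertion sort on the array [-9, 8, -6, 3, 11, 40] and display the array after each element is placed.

First element -9 is already 'sorted'
Insert 8: shifted 0 elements -> [-9, 8, -6, 3, 11, 40]
Insert -6: shifted 1 elements -> [-9, -6, 8, 3, 11, 40]
Insert 3: shifted 1 elements -> [-9, -6, 3, 8, 11, 40]
Insert 11: shifted 0 elements -> [-9, -6, 3, 8, 11, 40]
Insert 40: shifted 0 elements -> [-9, -6, 3, 8, 11, 40]


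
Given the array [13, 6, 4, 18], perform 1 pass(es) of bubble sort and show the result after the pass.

After pass 1: [6, 4, 13, 18] (2 swaps)
Total swaps: 2


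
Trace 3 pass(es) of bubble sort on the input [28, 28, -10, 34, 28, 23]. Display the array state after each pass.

After pass 1: [28, -10, 28, 28, 23, 34] (3 swaps)
After pass 2: [-10, 28, 28, 23, 28, 34] (2 swaps)
After pass 3: [-10, 28, 23, 28, 28, 34] (1 swaps)
Total swaps: 6


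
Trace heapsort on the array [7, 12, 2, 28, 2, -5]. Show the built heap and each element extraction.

Build heap: [28, 12, 2, 7, 2, -5]
Extract 28: [12, 7, 2, -5, 2, 28]
Extract 12: [7, 2, 2, -5, 12, 28]
Extract 7: [2, -5, 2, 7, 12, 28]
Extract 2: [2, -5, 2, 7, 12, 28]
Extract 2: [-5, 2, 2, 7, 12, 28]


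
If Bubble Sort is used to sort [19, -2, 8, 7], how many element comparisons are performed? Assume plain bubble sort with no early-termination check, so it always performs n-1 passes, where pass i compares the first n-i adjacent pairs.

Pass 1: compare adjacent pairs (0,1)..(2,3) = 3 comparison(s), 3 swap(s) -> [-2, 8, 7, 19]
Pass 2: compare adjacent pairs (0,1)..(1,2) = 2 comparison(s), 1 swap(s) -> [-2, 7, 8, 19]
Pass 3: compare adjacent pairs (0,1)..(0,1) = 1 comparison(s), 0 swap(s) -> [-2, 7, 8, 19]
Total comparisons: 3 + 2 + 1 = 6


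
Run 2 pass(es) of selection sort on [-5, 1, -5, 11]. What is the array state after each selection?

Pass 1: Select minimum -5 at index 0, swap -> [-5, 1, -5, 11]
Pass 2: Select minimum -5 at index 2, swap -> [-5, -5, 1, 11]


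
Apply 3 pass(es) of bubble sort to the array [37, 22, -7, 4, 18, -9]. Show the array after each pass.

After pass 1: [22, -7, 4, 18, -9, 37] (5 swaps)
After pass 2: [-7, 4, 18, -9, 22, 37] (4 swaps)
After pass 3: [-7, 4, -9, 18, 22, 37] (1 swaps)
Total swaps: 10


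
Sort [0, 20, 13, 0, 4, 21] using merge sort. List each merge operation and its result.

Divide and conquer:
  Merge [20] + [13] -> [13, 20]
  Merge [0] + [13, 20] -> [0, 13, 20]
  Merge [4] + [21] -> [4, 21]
  Merge [0] + [4, 21] -> [0, 4, 21]
  Merge [0, 13, 20] + [0, 4, 21] -> [0, 0, 4, 13, 20, 21]


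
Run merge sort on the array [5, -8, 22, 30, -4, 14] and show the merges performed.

Divide and conquer:
  Merge [-8] + [22] -> [-8, 22]
  Merge [5] + [-8, 22] -> [-8, 5, 22]
  Merge [-4] + [14] -> [-4, 14]
  Merge [30] + [-4, 14] -> [-4, 14, 30]
  Merge [-8, 5, 22] + [-4, 14, 30] -> [-8, -4, 5, 14, 22, 30]


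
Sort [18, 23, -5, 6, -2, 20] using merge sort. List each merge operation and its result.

Divide and conquer:
  Merge [23] + [-5] -> [-5, 23]
  Merge [18] + [-5, 23] -> [-5, 18, 23]
  Merge [-2] + [20] -> [-2, 20]
  Merge [6] + [-2, 20] -> [-2, 6, 20]
  Merge [-5, 18, 23] + [-2, 6, 20] -> [-5, -2, 6, 18, 20, 23]


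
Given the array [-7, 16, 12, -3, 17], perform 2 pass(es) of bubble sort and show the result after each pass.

After pass 1: [-7, 12, -3, 16, 17] (2 swaps)
After pass 2: [-7, -3, 12, 16, 17] (1 swaps)
Total swaps: 3


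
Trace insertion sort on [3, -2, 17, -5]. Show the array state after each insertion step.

First element 3 is already 'sorted'
Insert -2: shifted 1 elements -> [-2, 3, 17, -5]
Insert 17: shifted 0 elements -> [-2, 3, 17, -5]
Insert -5: shifted 3 elements -> [-5, -2, 3, 17]


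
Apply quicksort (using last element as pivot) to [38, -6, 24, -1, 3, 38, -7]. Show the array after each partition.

Partition 1: pivot=-7 at index 0 -> [-7, -6, 24, -1, 3, 38, 38]
Partition 2: pivot=38 at index 6 -> [-7, -6, 24, -1, 3, 38, 38]
Partition 3: pivot=38 at index 5 -> [-7, -6, 24, -1, 3, 38, 38]
Partition 4: pivot=3 at index 3 -> [-7, -6, -1, 3, 24, 38, 38]
Partition 5: pivot=-1 at index 2 -> [-7, -6, -1, 3, 24, 38, 38]


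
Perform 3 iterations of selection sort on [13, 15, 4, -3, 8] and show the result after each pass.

Pass 1: Select minimum -3 at index 3, swap -> [-3, 15, 4, 13, 8]
Pass 2: Select minimum 4 at index 2, swap -> [-3, 4, 15, 13, 8]
Pass 3: Select minimum 8 at index 4, swap -> [-3, 4, 8, 13, 15]


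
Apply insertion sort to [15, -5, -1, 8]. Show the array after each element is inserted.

First element 15 is already 'sorted'
Insert -5: shifted 1 elements -> [-5, 15, -1, 8]
Insert -1: shifted 1 elements -> [-5, -1, 15, 8]
Insert 8: shifted 1 elements -> [-5, -1, 8, 15]


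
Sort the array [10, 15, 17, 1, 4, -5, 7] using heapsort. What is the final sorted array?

Build heap: [17, 15, 10, 1, 4, -5, 7]
Extract 17: [15, 7, 10, 1, 4, -5, 17]
Extract 15: [10, 7, -5, 1, 4, 15, 17]
Extract 10: [7, 4, -5, 1, 10, 15, 17]
Extract 7: [4, 1, -5, 7, 10, 15, 17]
Extract 4: [1, -5, 4, 7, 10, 15, 17]
Extract 1: [-5, 1, 4, 7, 10, 15, 17]


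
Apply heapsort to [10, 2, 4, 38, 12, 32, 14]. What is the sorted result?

Build heap: [38, 12, 32, 2, 10, 4, 14]
Extract 38: [32, 12, 14, 2, 10, 4, 38]
Extract 32: [14, 12, 4, 2, 10, 32, 38]
Extract 14: [12, 10, 4, 2, 14, 32, 38]
Extract 12: [10, 2, 4, 12, 14, 32, 38]
Extract 10: [4, 2, 10, 12, 14, 32, 38]
Extract 4: [2, 4, 10, 12, 14, 32, 38]


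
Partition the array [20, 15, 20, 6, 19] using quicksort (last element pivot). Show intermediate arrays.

Partition 1: pivot=19 at index 2 -> [15, 6, 19, 20, 20]
Partition 2: pivot=6 at index 0 -> [6, 15, 19, 20, 20]
Partition 3: pivot=20 at index 4 -> [6, 15, 19, 20, 20]


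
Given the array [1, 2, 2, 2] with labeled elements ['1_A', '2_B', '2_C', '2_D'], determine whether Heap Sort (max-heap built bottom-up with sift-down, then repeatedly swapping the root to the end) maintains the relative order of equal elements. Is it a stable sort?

Trace Heap Sort on the labeled array (the key is the number; the letter only tracks identity):
  Build max-heap: [2_B, 2_D, 2_C, 1_A]
  Swap root 2_B to index 3, re-heapify first 3 -> [2_D, 1_A, 2_C, 2_B]
  Swap root 2_D to index 2, re-heapify first 2 -> [2_C, 1_A, 2_D, 2_B]
  Swap root 2_C to index 1, re-heapify first 1 -> [1_A, 2_C, 2_D, 2_B]
Final order: [1_A, 2_C, 2_D, 2_B]
Equal keys:
  value 2: originally 2_B, 2_C, 2_D; after sorting 2_C, 2_D, 2_B -> order changed
Equal keys were reordered, so Heap Sort is not stable: heap construction and root-to-end swaps move elements without regard to the original order of equal keys. (One such input is enough; an unstable sort may happen to preserve order on other inputs, but it gives no guarantee.)
Answer: Not stable


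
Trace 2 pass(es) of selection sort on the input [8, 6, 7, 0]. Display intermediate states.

Pass 1: Select minimum 0 at index 3, swap -> [0, 6, 7, 8]
Pass 2: Select minimum 6 at index 1, swap -> [0, 6, 7, 8]


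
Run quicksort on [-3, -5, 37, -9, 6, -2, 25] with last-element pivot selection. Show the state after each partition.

Partition 1: pivot=25 at index 5 -> [-3, -5, -9, 6, -2, 25, 37]
Partition 2: pivot=-2 at index 3 -> [-3, -5, -9, -2, 6, 25, 37]
Partition 3: pivot=-9 at index 0 -> [-9, -5, -3, -2, 6, 25, 37]
Partition 4: pivot=-3 at index 2 -> [-9, -5, -3, -2, 6, 25, 37]


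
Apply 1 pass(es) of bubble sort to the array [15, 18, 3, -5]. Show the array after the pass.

After pass 1: [15, 3, -5, 18] (2 swaps)
Total swaps: 2


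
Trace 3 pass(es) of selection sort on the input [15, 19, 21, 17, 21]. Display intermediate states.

Pass 1: Select minimum 15 at index 0, swap -> [15, 19, 21, 17, 21]
Pass 2: Select minimum 17 at index 3, swap -> [15, 17, 21, 19, 21]
Pass 3: Select minimum 19 at index 3, swap -> [15, 17, 19, 21, 21]


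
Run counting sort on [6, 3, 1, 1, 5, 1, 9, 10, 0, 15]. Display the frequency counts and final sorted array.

Count array: [1, 3, 0, 1, 0, 1, 1, 0, 0, 1, 1, 0, 0, 0, 0, 1]
(count[i] = number of elements equal to i)
Cumulative count: [1, 4, 4, 5, 5, 6, 7, 7, 7, 8, 9, 9, 9, 9, 9, 10]
Sorted: [0, 1, 1, 1, 3, 5, 6, 9, 10, 15]
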